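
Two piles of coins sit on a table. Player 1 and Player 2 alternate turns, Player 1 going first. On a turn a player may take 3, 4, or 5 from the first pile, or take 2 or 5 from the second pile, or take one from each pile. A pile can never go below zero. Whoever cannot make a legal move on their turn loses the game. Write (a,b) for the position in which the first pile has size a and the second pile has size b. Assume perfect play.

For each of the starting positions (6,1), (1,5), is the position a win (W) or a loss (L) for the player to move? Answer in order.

(6,1): L, (1,5): W

Use the standard recursion: the mover loses at a terminal position; elsewhere, the mover wins exactly when some move hands the opponent an L position.
No move ever increases a pile, so every position that can arise here has a ≤ 6 and b ≤ 5; it is enough to label the cells with 0 ≤ a ≤ 6 and 0 ≤ b ≤ 5.
Every move lowers a or b (never raises either), so fill the grid row by row in increasing a, and left to right within a row: each cell's successors are then already labelled.
      b=0  b=1  b=2  b=3  b=4  b=5
a=0:    L    L    W    W    L    W
a=1:    L    W    W    L    L    W
a=2:    L    W    W    L    W    W
a=3:    W    W    L    L    W    W
a=4:    W    W    L    W    W    L
a=5:    W    W    L    W    W    L
a=6:    W    L    W    W    W    L
Cells with no legal move (terminal, hence L): (0,0), (0,1), (1,0), (2,0).
The remaining L cells, each justified by listing all of its moves:
(0,4): L (sole option (0,2)(W) is W)
(1,3): L (options (1,1)(W), (0,2)(W) are all W)
(1,4): L (options (1,2)(W), (0,3)(W) are all W)
(2,3): L (options (2,1)(W), (1,2)(W) are all W)
(3,2): L (options (0,2)(W), (3,0)(W), (2,1)(W) are all W)
(3,3): L (options (0,3)(W), (3,1)(W), (2,2)(W) are all W)
(4,2): L (options (1,2)(W), (0,2)(W), (4,0)(W), (3,1)(W) are all W)
(4,5): L (options (1,5)(W), (0,5)(W), (4,3)(W), (4,0)(W), (3,4)(W) are all W)
(5,2): L (options (2,2)(W), (1,2)(W), (0,2)(W), (5,0)(W), (4,1)(W) are all W)
(5,5): L (options (2,5)(W), (1,5)(W), (0,5)(W), (5,3)(W), (5,0)(W), (4,4)(W) are all W)
(6,1): L (options (3,1)(W), (2,1)(W), (1,1)(W), (5,0)(W) are all W)
(6,5): L (options (3,5)(W), (2,5)(W), (1,5)(W), (6,3)(W), (6,0)(W), (5,4)(W) are all W)
Every other cell has at least one move into one of the L cells above, so it is W.
(6,1): one of the L cells justified above, so L
(1,5): the move to (1,3) reaches an L cell, so W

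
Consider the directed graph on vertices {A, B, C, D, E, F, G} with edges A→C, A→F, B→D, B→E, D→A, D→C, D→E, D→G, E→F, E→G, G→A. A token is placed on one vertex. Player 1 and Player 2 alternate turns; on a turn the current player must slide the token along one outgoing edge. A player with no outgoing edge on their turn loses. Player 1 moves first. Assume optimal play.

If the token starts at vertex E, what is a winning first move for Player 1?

Work bottom-up. With no move the player to move loses. Otherwise the position is W if at least one move leads to an L position for the opponent, and L if every move leads to a W.
Every edge goes from a vertex to one that appears earlier in the order C, F, A, G, E, D, B, so processing vertices in that order labels each vertex after all of its successors.
C: no outgoing edge → L
F: no outgoing edge → L
A: W (go to F, an L position)
G: L (sole option A(W) is W)
E: W (go to G, an L position)
D: W (go to G, an L position)
B: L (options D(W), E(W) are all W)
From E, the L positions reachable in one move are: G, F. Any move reaching one of these is winning.

Move to G.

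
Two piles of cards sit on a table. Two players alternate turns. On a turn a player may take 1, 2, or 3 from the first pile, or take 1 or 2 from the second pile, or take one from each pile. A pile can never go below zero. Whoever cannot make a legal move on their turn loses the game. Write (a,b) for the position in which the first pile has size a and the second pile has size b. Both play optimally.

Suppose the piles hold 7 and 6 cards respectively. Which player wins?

The first player wins.

Positions with no move are L. A position that does have a move is losing for the player to move precisely when every available move leads to a winning position for the opponent. Fill in the labels:
No move ever increases a pile, so every position that can arise here has a ≤ 7 and b ≤ 6; it is enough to label the cells with 0 ≤ a ≤ 7 and 0 ≤ b ≤ 6.
Every move lowers a or b (never raises either), so fill the grid row by row in increasing a, and left to right within a row: each cell's successors are then already labelled.
      b=0  b=1  b=2  b=3  b=4  b=5  b=6
a=0:    L    W    W    L    W    W    L
a=1:    W    W    L    W    W    L    W
a=2:    W    L    W    W    L    W    W
a=3:    W    W    W    W    W    W    W
a=4:    L    W    W    L    W    W    L
a=5:    W    W    L    W    W    L    W
a=6:    W    L    W    W    L    W    W
a=7:    W    W    W    W    W    W    W
Cells with no legal move (terminal, hence L): (0,0).
The remaining L cells, each justified by listing all of its moves:
(0,3): moves to (0,2)(W), (0,1)(W); every one is W ⇒ L
(0,6): moves to (0,5)(W), (0,4)(W); every one is W ⇒ L
(1,2): moves to (0,2)(W), (1,1)(W), (1,0)(W), (0,1)(W); every one is W ⇒ L
(1,5): moves to (0,5)(W), (1,4)(W), (1,3)(W), (0,4)(W); every one is W ⇒ L
(2,1): moves to (1,1)(W), (0,1)(W), (2,0)(W), (1,0)(W); every one is W ⇒ L
(2,4): moves to (1,4)(W), (0,4)(W), (2,3)(W), (2,2)(W), (1,3)(W); every one is W ⇒ L
(4,0): moves to (3,0)(W), (2,0)(W), (1,0)(W); every one is W ⇒ L
(4,3): moves to (3,3)(W), (2,3)(W), (1,3)(W), (4,2)(W), (4,1)(W), (3,2)(W); every one is W ⇒ L
(4,6): moves to (3,6)(W), (2,6)(W), (1,6)(W), (4,5)(W), (4,4)(W), (3,5)(W); every one is W ⇒ L
(5,2): moves to (4,2)(W), (3,2)(W), (2,2)(W), (5,1)(W), (5,0)(W), (4,1)(W); every one is W ⇒ L
(5,5): moves to (4,5)(W), (3,5)(W), (2,5)(W), (5,4)(W), (5,3)(W), (4,4)(W); every one is W ⇒ L
(6,1): moves to (5,1)(W), (4,1)(W), (3,1)(W), (6,0)(W), (5,0)(W); every one is W ⇒ L
(6,4): moves to (5,4)(W), (4,4)(W), (3,4)(W), (6,3)(W), (6,2)(W), (5,3)(W); every one is W ⇒ L
Every other cell has at least one move into one of the L cells above, so it is W.
The starting position (7,6) is W: the player to move should move to (4,6), handing over an L position.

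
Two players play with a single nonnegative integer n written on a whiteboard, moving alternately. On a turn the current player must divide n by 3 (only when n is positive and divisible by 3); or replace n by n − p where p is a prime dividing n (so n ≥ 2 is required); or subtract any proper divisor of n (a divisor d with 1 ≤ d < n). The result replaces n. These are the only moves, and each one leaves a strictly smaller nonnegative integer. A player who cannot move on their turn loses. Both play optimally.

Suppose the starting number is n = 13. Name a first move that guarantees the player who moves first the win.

Move to 0.

Build the W/L table. Terminal = L. A non-terminal position is W if it has a move to some L; otherwise it is L.
n=0: no move → L
n=1: no move → L
n=2: reaches L-position 0 → W
n=3: reaches L-position 0 → W
n=4: only reaches 2(W), 3(W), all W → L
n=5: reaches L-position 0 → W
n=6: reaches L-position 4 → W
n=7: reaches L-position 0 → W
n=8: reaches L-position 4 → W
n=9: only reaches 3(W), 6(W), 8(W), all W → L
n=10: reaches L-position 9 → W
n=11: reaches L-position 0 → W
n=12: reaches L-position 4 → W
n=13: reaches L-position 0 → W
From 13, the L positions reachable in one move are: 0.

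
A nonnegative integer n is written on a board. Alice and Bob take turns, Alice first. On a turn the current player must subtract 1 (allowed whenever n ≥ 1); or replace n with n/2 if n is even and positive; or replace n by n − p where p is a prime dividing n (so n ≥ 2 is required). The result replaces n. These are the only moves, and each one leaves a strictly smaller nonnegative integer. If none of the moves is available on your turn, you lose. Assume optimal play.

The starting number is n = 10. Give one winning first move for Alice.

Build the W/L table. Terminal = L. A non-terminal position is W if it has a move to some L; otherwise it is L.
n=0: no move → L
n=1: can move to 0, which is L ⇒ W
n=2: can move to 0, which is L ⇒ W
n=3: can move to 0, which is L ⇒ W
n=4: moves to 2(W), 3(W); every one is W ⇒ L
n=5: can move to 0, which is L ⇒ W
n=6: can move to 4, which is L ⇒ W
n=7: can move to 0, which is L ⇒ W
n=8: can move to 4, which is L ⇒ W
n=9: moves to 6(W), 8(W); every one is W ⇒ L
n=10: can move to 9, which is L ⇒ W
From 10, the L positions reachable in one move are: 9.

Move to 9.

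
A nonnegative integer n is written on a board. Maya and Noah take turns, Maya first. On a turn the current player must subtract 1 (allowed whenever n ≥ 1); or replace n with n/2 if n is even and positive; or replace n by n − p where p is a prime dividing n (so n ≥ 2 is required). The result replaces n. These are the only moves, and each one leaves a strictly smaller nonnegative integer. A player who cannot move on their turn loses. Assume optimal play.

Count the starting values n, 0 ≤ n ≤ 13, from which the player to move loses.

Work bottom-up. With no move the player to move loses. Otherwise the position is W if at least one move leads to an L position for the opponent, and L if every move leads to a W.
n=0: no move → L
n=1: →0(L), so W
n=2: →0(L), so W
n=3: →0(L), so W
n=4: →2(W), 3(W) — all W, so L
n=5: →0(L), so W
n=6: →4(L), so W
n=7: →0(L), so W
n=8: →4(L), so W
n=9: →6(W), 8(W) — all W, so L
n=10: →9(L), so W
n=11: →0(L), so W
n=12: →9(L), so W
n=13: →0(L), so W
L entries with 0 ≤ n ≤ 13: n = 0, 4, 9; that makes 3.

3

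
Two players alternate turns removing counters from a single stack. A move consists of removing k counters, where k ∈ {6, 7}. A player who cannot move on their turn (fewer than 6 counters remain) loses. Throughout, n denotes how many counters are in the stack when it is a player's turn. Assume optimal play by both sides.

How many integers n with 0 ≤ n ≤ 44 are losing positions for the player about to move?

24

Positions with no move are L. A position that does have a move is losing for the player to move precisely when every available move leads to a winning position for the opponent. Fill in the labels:
n=0: no move → L
n=1: no move → L
n=2: no move → L
n=3: no move → L
n=4: no move → L
n=5: no move → L
n=6: →0(L), so W
n=7: →1(L), so W
n=8: →2(L), so W
n=9: →3(L), so W
n=10: →4(L), so W
n=11: →5(L), so W
n=12: →5(L), so W
n=13: →7(W), 6(W) — all W, so L
n=14: →8(W), 7(W) — all W, so L
n=15: →9(W), 8(W) — all W, so L
n=16: →10(W), 9(W) — all W, so L
n=17: →11(W), 10(W) — all W, so L
n=18: →12(W), 11(W) — all W, so L
n=19: →13(L), so W
n=20: →14(L), so W
n=21: →15(L), so W
n=22: →16(L), so W
n=23: →17(L), so W
n=24: →18(L), so W
n=25: →18(L), so W
n=26: →20(W), 19(W) — all W, so L
n=27: →21(W), 20(W) — all W, so L
n=28: →22(W), 21(W) — all W, so L
n=29: →23(W), 22(W) — all W, so L
n=30: →24(W), 23(W) — all W, so L
n=31: →25(W), 24(W) — all W, so L
n=32: →26(L), so W
n=33: →27(L), so W
n=34: →28(L), so W
n=35: →29(L), so W
n=36: →30(L), so W
n=37: →31(L), so W
n=38: →31(L), so W
n=39: →33(W), 32(W) — all W, so L
n=40: →34(W), 33(W) — all W, so L
n=41: →35(W), 34(W) — all W, so L
n=42: →36(W), 35(W) — all W, so L
n=43: →37(W), 36(W) — all W, so L
n=44: →38(W), 37(W) — all W, so L
L entries with 0 ≤ n ≤ 44: n = 0, 1, 2, 3, 4, 5, 13, 14, 15, 16, 17, 18, 26, 27, 28, 29, 30, 31, 39, 40, 41, 42, 43, 44; that makes 24.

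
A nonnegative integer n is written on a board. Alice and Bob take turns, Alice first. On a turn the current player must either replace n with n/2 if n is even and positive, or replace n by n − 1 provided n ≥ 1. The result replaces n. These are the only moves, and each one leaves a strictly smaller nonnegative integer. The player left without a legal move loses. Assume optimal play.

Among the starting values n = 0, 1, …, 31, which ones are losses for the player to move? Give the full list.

0, 2, 5, 7, 9, 11, 13, 15, 17, 19, 21, 23, 25, 27, 29, 31

Build the W/L table. Terminal = L. A non-terminal position is W if it has a move to some L; otherwise it is L.
n=0: no move → L
n=1: reaches L-position 0 → W
n=2: only reaches 1(W), which is W → L
n=3: reaches L-position 2 → W
n=4: reaches L-position 2 → W
n=5: only reaches 4(W), which is W → L
n=6: reaches L-position 5 → W
n=7: only reaches 6(W), which is W → L
n=8: reaches L-position 7 → W
n=9: only reaches 8(W), which is W → L
n=10: reaches L-position 5 → W
n=11: only reaches 10(W), which is W → L
n=12: reaches L-position 11 → W
n=13: only reaches 12(W), which is W → L
n=14: reaches L-position 7 → W
n=15: only reaches 14(W), which is W → L
n=16: reaches L-position 15 → W
n=17: only reaches 16(W), which is W → L
n=18: reaches L-position 9 → W
n=19: only reaches 18(W), which is W → L
n=20: reaches L-position 19 → W
n=21: only reaches 20(W), which is W → L
n=22: reaches L-position 11 → W
n=23: only reaches 22(W), which is W → L
n=24: reaches L-position 23 → W
n=25: only reaches 24(W), which is W → L
n=26: reaches L-position 13 → W
n=27: only reaches 26(W), which is W → L
n=28: reaches L-position 27 → W
n=29: only reaches 28(W), which is W → L
n=30: reaches L-position 15 → W
n=31: only reaches 30(W), which is W → L
The losing starting values of n are exactly the entries labelled L in this table (16 of them).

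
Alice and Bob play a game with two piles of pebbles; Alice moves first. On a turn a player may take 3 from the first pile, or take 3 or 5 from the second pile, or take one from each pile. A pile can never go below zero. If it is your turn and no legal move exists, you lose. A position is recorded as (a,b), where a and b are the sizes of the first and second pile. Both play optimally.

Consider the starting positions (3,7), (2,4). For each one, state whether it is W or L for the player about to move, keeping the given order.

(3,7): W, (2,4): L

Positions with no move are L. A position that does have a move is losing for the player to move precisely when every available move leads to a winning position for the opponent. Fill in the labels:
No move ever increases a pile, so every position that can arise here has a ≤ 3 and b ≤ 7; it is enough to label the cells with 0 ≤ a ≤ 3 and 0 ≤ b ≤ 7.
Every move lowers a or b (never raises either), so fill the grid row by row in increasing a, and left to right within a row: each cell's successors are then already labelled.
      b=0  b=1  b=2  b=3  b=4  b=5  b=6  b=7
a=0:    L    L    L    W    W    W    W    W
a=1:    L    W    W    W    L    W    L    W
a=2:    L    W    L    W    L    W    L    W
a=3:    W    W    W    W    L    W    L    W
Cells with no legal move (terminal, hence L): (0,0), (0,1), (0,2), (1,0), (2,0).
The remaining L cells, each justified by listing all of its moves:
(1,4): only reaches (1,1)(W), (0,3)(W), all W → L
(1,6): only reaches (1,3)(W), (1,1)(W), (0,5)(W), all W → L
(2,2): only reaches (1,1)(W), which is W → L
(2,4): only reaches (2,1)(W), (1,3)(W), all W → L
(2,6): only reaches (2,3)(W), (2,1)(W), (1,5)(W), all W → L
(3,4): only reaches (0,4)(W), (3,1)(W), (2,3)(W), all W → L
(3,6): only reaches (0,6)(W), (3,3)(W), (3,1)(W), (2,5)(W), all W → L
Every other cell has at least one move into one of the L cells above, so it is W.
(3,7): the move to (3,4) reaches an L cell, so W
(2,4): one of the L cells justified above, so L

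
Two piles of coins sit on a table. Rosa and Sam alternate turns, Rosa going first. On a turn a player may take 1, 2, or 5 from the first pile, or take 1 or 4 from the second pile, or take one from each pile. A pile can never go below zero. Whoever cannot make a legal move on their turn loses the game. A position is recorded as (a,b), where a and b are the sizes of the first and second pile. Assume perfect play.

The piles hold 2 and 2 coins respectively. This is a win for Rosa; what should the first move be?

Work bottom-up. With no move the player to move loses. Otherwise the position is W if at least one move leads to an L position for the opponent, and L if every move leads to a W.
No move ever increases a pile, so every position that can arise here has a ≤ 2 and b ≤ 2; it is enough to label the cells with 0 ≤ a ≤ 2 and 0 ≤ b ≤ 2.
Every move lowers a or b (never raises either), so fill the grid row by row in increasing a, and left to right within a row: each cell's successors are then already labelled.
      b=0  b=1  b=2
a=0:    L    W    L
a=1:    W    W    W
a=2:    W    L    W
Cells with no legal move (terminal, hence L): (0,0).
The remaining L cells, each justified by listing all of its moves:
(0,2): only reaches (0,1)(W), which is W → L
(2,1): only reaches (1,1)(W), (0,1)(W), (2,0)(W), (1,0)(W), all W → L
Every other cell has at least one move into one of the L cells above, so it is W.
From (2,2), the L positions reachable in one move are: (0,2), (2,1). Any move reaching one of these is winning.

Move to (0,2).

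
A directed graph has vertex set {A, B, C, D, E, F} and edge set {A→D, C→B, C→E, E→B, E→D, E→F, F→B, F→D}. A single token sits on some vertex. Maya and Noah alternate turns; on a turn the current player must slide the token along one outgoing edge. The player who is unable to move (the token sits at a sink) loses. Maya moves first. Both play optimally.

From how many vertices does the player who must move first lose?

2

Classify positions by backward induction: terminal positions (no move available) are L. From any other position, the mover wins iff some move reaches an L.
Every edge goes from a vertex to one that appears earlier in the order B, D, F, E, C, A, so processing vertices in that order labels each vertex after all of its successors.
B: no outgoing edge → L
D: no outgoing edge → L
F: reaches L-position D → W
E: reaches L-position D → W
C: reaches L-position B → W
A: reaches L-position D → W
The L vertices are B, D; that is 2 in all.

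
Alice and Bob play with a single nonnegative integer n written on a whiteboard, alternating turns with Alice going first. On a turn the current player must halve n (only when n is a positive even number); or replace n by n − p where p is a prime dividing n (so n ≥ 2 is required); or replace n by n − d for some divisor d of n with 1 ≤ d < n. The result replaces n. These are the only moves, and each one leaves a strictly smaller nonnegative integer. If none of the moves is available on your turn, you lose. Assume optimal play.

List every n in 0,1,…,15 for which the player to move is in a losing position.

0, 1, 4, 9, 14

Label each position W (a win for the player to move) or L (a loss). A position with no legal move is L; any other position is W exactly when some move reaches an L, and L when every move reaches a W.
n=0: no move → L
n=1: no move → L
n=2: W (go to 0, an L position)
n=3: W (go to 0, an L position)
n=4: L (options 2(W), 3(W) are all W)
n=5: W (go to 0, an L position)
n=6: W (go to 4, an L position)
n=7: W (go to 0, an L position)
n=8: W (go to 4, an L position)
n=9: L (options 6(W), 8(W) are all W)
n=10: W (go to 9, an L position)
n=11: W (go to 0, an L position)
n=12: W (go to 9, an L position)
n=13: W (go to 0, an L position)
n=14: L (options 7(W), 12(W), 13(W) are all W)
n=15: W (go to 14, an L position)
Reading off the rows marked L gives the requested list; there are 5 such values of n.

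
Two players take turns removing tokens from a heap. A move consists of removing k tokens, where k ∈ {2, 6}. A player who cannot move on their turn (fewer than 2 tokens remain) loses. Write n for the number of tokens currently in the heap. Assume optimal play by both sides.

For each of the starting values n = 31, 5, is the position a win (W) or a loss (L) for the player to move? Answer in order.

Work bottom-up. With no move the player to move loses. Otherwise the position is W if at least one move leads to an L position for the opponent, and L if every move leads to a W.
n=0: no move → L
n=1: no move → L
n=2: can move to 0, which is L ⇒ W
n=3: can move to 1, which is L ⇒ W
n=4: the only move is to 2(W), a W ⇒ L
n=5: the only move is to 3(W), a W ⇒ L
n=6: can move to 4, which is L ⇒ W
n=7: can move to 5, which is L ⇒ W
n=8: moves to 6(W), 2(W); every one is W ⇒ L
n=9: moves to 7(W), 3(W); every one is W ⇒ L
n=10: can move to 8, which is L ⇒ W
n=11: can move to 9, which is L ⇒ W
n=12: moves to 10(W), 6(W); every one is W ⇒ L
n=13: moves to 11(W), 7(W); every one is W ⇒ L
n=14: can move to 12, which is L ⇒ W
n=15: can move to 13, which is L ⇒ W
n=16: moves to 14(W), 10(W); every one is W ⇒ L
n=17: moves to 15(W), 11(W); every one is W ⇒ L
n=18: can move to 16, which is L ⇒ W
n=19: can move to 17, which is L ⇒ W
n=20: moves to 18(W), 14(W); every one is W ⇒ L
n=21: moves to 19(W), 15(W); every one is W ⇒ L
n=22: can move to 20, which is L ⇒ W
n=23: can move to 21, which is L ⇒ W
n=24: moves to 22(W), 18(W); every one is W ⇒ L
n=25: moves to 23(W), 19(W); every one is W ⇒ L
n=26: can move to 24, which is L ⇒ W
n=27: can move to 25, which is L ⇒ W
n=28: moves to 26(W), 22(W); every one is W ⇒ L
n=29: moves to 27(W), 23(W); every one is W ⇒ L
n=30: can move to 28, which is L ⇒ W
n=31: can move to 29, which is L ⇒ W

31: W, 5: L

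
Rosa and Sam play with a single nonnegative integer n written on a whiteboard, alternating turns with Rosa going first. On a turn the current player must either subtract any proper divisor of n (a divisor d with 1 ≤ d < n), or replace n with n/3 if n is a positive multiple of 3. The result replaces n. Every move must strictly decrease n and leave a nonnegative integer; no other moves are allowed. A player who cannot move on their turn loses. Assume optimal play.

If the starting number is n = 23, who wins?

Compute win/loss labels from the base case upward. A position with no move is L. Any other position is W if it can reach an L in one move, else L.
n=0: no move → L
n=1: no move → L
n=2: →1(L), so W
n=3: →1(L), so W
n=4: →2(W), 3(W) — all W, so L
n=5: →4(L), so W
n=6: →4(L), so W
n=7: →6(W) only, which is W, so L
n=8: →4(L), so W
n=9: →3(W), 6(W), 8(W) — all W, so L
n=10: →9(L), so W
n=11: →10(W) only, which is W, so L
n=12: →4(L), so W
n=13: →12(W) only, which is W, so L
n=14: →7(L), so W
n=15: →5(W), 10(W), 12(W), 14(W) — all W, so L
n=16: →15(L), so W
n=17: →16(W) only, which is W, so L
n=18: →9(L), so W
n=19: →18(W) only, which is W, so L
n=20: →15(L), so W
n=21: →7(L), so W
n=22: →11(L), so W
n=23: →22(W) only, which is W, so L
The starting position 23 is L: whatever Rosa does, the opponent receives a W position.

Sam wins.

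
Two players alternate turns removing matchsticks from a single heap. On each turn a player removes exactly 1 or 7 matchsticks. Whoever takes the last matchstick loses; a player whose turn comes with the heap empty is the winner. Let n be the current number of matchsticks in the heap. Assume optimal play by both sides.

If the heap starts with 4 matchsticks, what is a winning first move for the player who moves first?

Label each position W (a win for the player to move) or L (a loss). A position with no legal move is W; any other position is W exactly when some move reaches an L, and L when every move reaches a W.
n=0: no move; the opponent has just taken the last matchstick and therefore loses → W
n=1: →0(W) only, which is W, so L
n=2: →1(L), so W
n=3: →2(W) only, which is W, so L
n=4: →3(L), so W
From 4, the L positions reachable in one move are: 3.

Remove 1, leaving 3.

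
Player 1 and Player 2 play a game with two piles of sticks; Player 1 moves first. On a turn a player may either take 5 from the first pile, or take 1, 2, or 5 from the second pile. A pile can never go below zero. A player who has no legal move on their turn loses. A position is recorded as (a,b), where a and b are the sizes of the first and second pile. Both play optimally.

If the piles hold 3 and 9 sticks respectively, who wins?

Player 2 wins.

Work bottom-up. With no move the player to move loses. Otherwise the position is W if at least one move leads to an L position for the opponent, and L if every move leads to a W.
No move ever increases a pile, so every position that can arise here has a ≤ 3 and b ≤ 9; it is enough to label the cells with 0 ≤ a ≤ 3 and 0 ≤ b ≤ 9.
Every move lowers a or b (never raises either), so fill the grid row by row in increasing a, and left to right within a row: each cell's successors are then already labelled.
      b=0  b=1  b=2  b=3  b=4  b=5  b=6  b=7  b=8  b=9
a=0:    L    W    W    L    W    W    L    W    W    L
a=1:    L    W    W    L    W    W    L    W    W    L
a=2:    L    W    W    L    W    W    L    W    W    L
a=3:    L    W    W    L    W    W    L    W    W    L
Cells with no legal move (terminal, hence L): (0,0), (1,0), (2,0), (3,0).
The remaining L cells, each justified by listing all of its moves:
(0,3): L (options (0,2)(W), (0,1)(W) are all W)
(0,6): L (options (0,5)(W), (0,4)(W), (0,1)(W) are all W)
(0,9): L (options (0,8)(W), (0,7)(W), (0,4)(W) are all W)
(1,3): L (options (1,2)(W), (1,1)(W) are all W)
(1,6): L (options (1,5)(W), (1,4)(W), (1,1)(W) are all W)
(1,9): L (options (1,8)(W), (1,7)(W), (1,4)(W) are all W)
(2,3): L (options (2,2)(W), (2,1)(W) are all W)
(2,6): L (options (2,5)(W), (2,4)(W), (2,1)(W) are all W)
(2,9): L (options (2,8)(W), (2,7)(W), (2,4)(W) are all W)
(3,3): L (options (3,2)(W), (3,1)(W) are all W)
(3,6): L (options (3,5)(W), (3,4)(W), (3,1)(W) are all W)
(3,9): L (options (3,8)(W), (3,7)(W), (3,4)(W) are all W)
Every other cell has at least one move into one of the L cells above, so it is W.
The starting position (3,9) is L: whatever Player 1 does, the opponent receives a W position.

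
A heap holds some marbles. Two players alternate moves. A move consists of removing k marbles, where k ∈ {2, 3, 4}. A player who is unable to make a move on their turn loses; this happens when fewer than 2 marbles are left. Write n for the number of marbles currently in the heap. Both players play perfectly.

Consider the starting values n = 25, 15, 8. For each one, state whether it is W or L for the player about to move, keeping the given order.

Positions with no move are L. A position that does have a move is losing for the player to move precisely when every available move leads to a winning position for the opponent. Fill in the labels:
n=0: no move → L
n=1: no move → L
n=2: W (go to 0, an L position)
n=3: W (go to 1, an L position)
n=4: W (go to 1, an L position)
n=5: W (go to 1, an L position)
n=6: L (options 4(W), 3(W), 2(W) are all W)
n=7: L (options 5(W), 4(W), 3(W) are all W)
n=8: W (go to 6, an L position)
n=9: W (go to 7, an L position)
n=10: W (go to 7, an L position)
n=11: W (go to 7, an L position)
n=12: L (options 10(W), 9(W), 8(W) are all W)
n=13: L (options 11(W), 10(W), 9(W) are all W)
n=14: W (go to 12, an L position)
n=15: W (go to 13, an L position)
n=16: W (go to 13, an L position)
n=17: W (go to 13, an L position)
n=18: L (options 16(W), 15(W), 14(W) are all W)
n=19: L (options 17(W), 16(W), 15(W) are all W)
n=20: W (go to 18, an L position)
n=21: W (go to 19, an L position)
n=22: W (go to 19, an L position)
n=23: W (go to 19, an L position)
n=24: L (options 22(W), 21(W), 20(W) are all W)
n=25: L (options 23(W), 22(W), 21(W) are all W)

25: L, 15: W, 8: W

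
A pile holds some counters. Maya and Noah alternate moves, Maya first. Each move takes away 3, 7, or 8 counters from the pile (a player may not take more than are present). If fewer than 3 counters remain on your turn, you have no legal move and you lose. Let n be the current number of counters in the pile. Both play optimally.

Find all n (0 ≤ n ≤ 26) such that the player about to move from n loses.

Classify positions by backward induction: terminal positions (no move available) are L. From any other position, the mover wins iff some move reaches an L.
n=0: no move → L
n=1: no move → L
n=2: no move → L
n=3: W (go to 0, an L position)
n=4: W (go to 1, an L position)
n=5: W (go to 2, an L position)
n=6: L (sole option 3(W) is W)
n=7: W (go to 0, an L position)
n=8: W (go to 1, an L position)
n=9: W (go to 6, an L position)
n=10: W (go to 2, an L position)
n=11: L (options 8(W), 4(W), 3(W) are all W)
n=12: L (options 9(W), 5(W), 4(W) are all W)
n=13: W (go to 6, an L position)
n=14: W (go to 11, an L position)
n=15: W (go to 12, an L position)
n=16: L (options 13(W), 9(W), 8(W) are all W)
n=17: L (options 14(W), 10(W), 9(W) are all W)
n=18: W (go to 11, an L position)
n=19: W (go to 16, an L position)
n=20: W (go to 17, an L position)
n=21: L (options 18(W), 14(W), 13(W) are all W)
n=22: L (options 19(W), 15(W), 14(W) are all W)
n=23: W (go to 16, an L position)
n=24: W (go to 21, an L position)
n=25: W (go to 22, an L position)
n=26: L (options 23(W), 19(W), 18(W) are all W)
The losing starting values of n are exactly the entries labelled L in this table (11 of them).

0, 1, 2, 6, 11, 12, 16, 17, 21, 22, 26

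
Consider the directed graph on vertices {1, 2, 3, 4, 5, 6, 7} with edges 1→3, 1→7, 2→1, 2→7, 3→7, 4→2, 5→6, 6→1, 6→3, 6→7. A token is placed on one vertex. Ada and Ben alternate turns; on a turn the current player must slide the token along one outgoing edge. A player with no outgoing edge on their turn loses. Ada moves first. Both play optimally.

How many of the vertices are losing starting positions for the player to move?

Classify positions by backward induction: terminal positions (no move available) are L. From any other position, the mover wins iff some move reaches an L.
Every edge goes from a vertex to one that appears earlier in the order 7, 3, 1, 2, 6, 5, 4, so processing vertices in that order labels each vertex after all of its successors.
7: no outgoing edge → L
3: can move to 7, which is L ⇒ W
1: can move to 7, which is L ⇒ W
2: can move to 7, which is L ⇒ W
6: can move to 7, which is L ⇒ W
5: the only move is to 6(W), a W ⇒ L
4: the only move is to 2(W), a W ⇒ L
The L vertices are 4, 5, 7; that is 3 in all.

3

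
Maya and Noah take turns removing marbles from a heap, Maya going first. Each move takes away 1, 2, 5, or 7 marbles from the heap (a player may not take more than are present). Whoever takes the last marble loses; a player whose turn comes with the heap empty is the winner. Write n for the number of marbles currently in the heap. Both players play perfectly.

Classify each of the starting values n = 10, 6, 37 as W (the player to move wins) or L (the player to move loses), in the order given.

Positions with no move are W. A position that does have a move is losing for the player to move precisely when every available move leads to a winning position for the opponent. Fill in the labels:
n=0: no move; the opponent has just taken the last marble and therefore loses → W
n=1: the only move is to 0(W), a W ⇒ L
n=2: can move to 1, which is L ⇒ W
n=3: can move to 1, which is L ⇒ W
n=4: moves to 3(W), 2(W); every one is W ⇒ L
n=5: can move to 4, which is L ⇒ W
n=6: can move to 4, which is L ⇒ W
n=7: moves to 6(W), 5(W), 2(W), 0(W); every one is W ⇒ L
n=8: can move to 7, which is L ⇒ W
n=9: can move to 7, which is L ⇒ W
n=10: moves to 9(W), 8(W), 5(W), 3(W); every one is W ⇒ L
n=11: can move to 10, which is L ⇒ W
n=12: can move to 10, which is L ⇒ W
n=13: moves to 12(W), 11(W), 8(W), 6(W); every one is W ⇒ L
n=14: can move to 13, which is L ⇒ W
n=15: can move to 13, which is L ⇒ W
n=16: moves to 15(W), 14(W), 11(W), 9(W); every one is W ⇒ L
n=17: can move to 16, which is L ⇒ W
n=18: can move to 16, which is L ⇒ W
n=19: moves to 18(W), 17(W), 14(W), 12(W); every one is W ⇒ L
n=20: can move to 19, which is L ⇒ W
n=21: can move to 19, which is L ⇒ W
n=22: moves to 21(W), 20(W), 17(W), 15(W); every one is W ⇒ L
n=23: can move to 22, which is L ⇒ W
n=24: can move to 22, which is L ⇒ W
n=25: moves to 24(W), 23(W), 20(W), 18(W); every one is W ⇒ L
n=26: can move to 25, which is L ⇒ W
n=27: can move to 25, which is L ⇒ W
n=28: moves to 27(W), 26(W), 23(W), 21(W); every one is W ⇒ L
n=29: can move to 28, which is L ⇒ W
n=30: can move to 28, which is L ⇒ W
n=31: moves to 30(W), 29(W), 26(W), 24(W); every one is W ⇒ L
n=32: can move to 31, which is L ⇒ W
n=33: can move to 31, which is L ⇒ W
n=34: moves to 33(W), 32(W), 29(W), 27(W); every one is W ⇒ L
n=35: can move to 34, which is L ⇒ W
n=36: can move to 34, which is L ⇒ W
n=37: moves to 36(W), 35(W), 32(W), 30(W); every one is W ⇒ L

10: L, 6: W, 37: L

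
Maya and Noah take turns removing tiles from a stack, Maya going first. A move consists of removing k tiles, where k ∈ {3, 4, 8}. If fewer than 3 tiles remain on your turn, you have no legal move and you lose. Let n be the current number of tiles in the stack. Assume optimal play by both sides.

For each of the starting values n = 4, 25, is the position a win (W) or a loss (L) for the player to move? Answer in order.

Use the standard recursion: the mover loses at a terminal position; elsewhere, the mover wins exactly when some move hands the opponent an L position.
n=0: no move → L
n=1: no move → L
n=2: no move → L
n=3: W (go to 0, an L position)
n=4: W (go to 1, an L position)
n=5: W (go to 2, an L position)
n=6: W (go to 2, an L position)
n=7: L (options 4(W), 3(W) are all W)
n=8: W (go to 0, an L position)
n=9: W (go to 1, an L position)
n=10: W (go to 7, an L position)
n=11: W (go to 7, an L position)
n=12: L (options 9(W), 8(W), 4(W) are all W)
n=13: L (options 10(W), 9(W), 5(W) are all W)
n=14: L (options 11(W), 10(W), 6(W) are all W)
n=15: W (go to 12, an L position)
n=16: W (go to 13, an L position)
n=17: W (go to 14, an L position)
n=18: W (go to 14, an L position)
n=19: L (options 16(W), 15(W), 11(W) are all W)
n=20: W (go to 12, an L position)
n=21: W (go to 13, an L position)
n=22: W (go to 19, an L position)
n=23: W (go to 19, an L position)
n=24: L (options 21(W), 20(W), 16(W) are all W)
n=25: L (options 22(W), 21(W), 17(W) are all W)

4: W, 25: L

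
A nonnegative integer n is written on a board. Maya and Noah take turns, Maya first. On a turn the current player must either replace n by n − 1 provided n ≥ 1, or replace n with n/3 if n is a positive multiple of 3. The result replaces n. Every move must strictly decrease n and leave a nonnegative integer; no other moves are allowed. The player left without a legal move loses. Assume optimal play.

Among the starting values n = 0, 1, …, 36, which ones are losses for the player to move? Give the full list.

Build the W/L table. Terminal = L. A non-terminal position is W if it has a move to some L; otherwise it is L.
n=0: no move → L
n=1: W (go to 0, an L position)
n=2: L (sole option 1(W) is W)
n=3: W (go to 2, an L position)
n=4: L (sole option 3(W) is W)
n=5: W (go to 4, an L position)
n=6: W (go to 2, an L position)
n=7: L (sole option 6(W) is W)
n=8: W (go to 7, an L position)
n=9: L (options 3(W), 8(W) are all W)
n=10: W (go to 9, an L position)
n=11: L (sole option 10(W) is W)
n=12: W (go to 4, an L position)
n=13: L (sole option 12(W) is W)
n=14: W (go to 13, an L position)
n=15: L (options 5(W), 14(W) are all W)
n=16: W (go to 15, an L position)
n=17: L (sole option 16(W) is W)
n=18: W (go to 17, an L position)
n=19: L (sole option 18(W) is W)
n=20: W (go to 19, an L position)
n=21: W (go to 7, an L position)
n=22: L (sole option 21(W) is W)
n=23: W (go to 22, an L position)
n=24: L (options 8(W), 23(W) are all W)
n=25: W (go to 24, an L position)
n=26: L (sole option 25(W) is W)
n=27: W (go to 9, an L position)
n=28: L (sole option 27(W) is W)
n=29: W (go to 28, an L position)
n=30: L (options 10(W), 29(W) are all W)
n=31: W (go to 30, an L position)
n=32: L (sole option 31(W) is W)
n=33: W (go to 11, an L position)
n=34: L (sole option 33(W) is W)
n=35: W (go to 34, an L position)
n=36: L (options 12(W), 35(W) are all W)
The losing starting values of n are exactly the entries labelled L in this table (18 of them).

0, 2, 4, 7, 9, 11, 13, 15, 17, 19, 22, 24, 26, 28, 30, 32, 34, 36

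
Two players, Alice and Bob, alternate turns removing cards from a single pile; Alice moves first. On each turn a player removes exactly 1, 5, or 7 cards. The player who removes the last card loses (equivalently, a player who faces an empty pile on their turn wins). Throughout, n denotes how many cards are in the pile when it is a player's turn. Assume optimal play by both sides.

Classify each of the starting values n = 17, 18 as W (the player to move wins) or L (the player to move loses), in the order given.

17: L, 18: W

Compute win/loss labels from the base case upward. A position with no move is W. Any other position is W if it can reach an L in one move, else L.
n=0: no move; the opponent has just taken the last card and therefore loses → W
n=1: the only move is to 0(W), a W ⇒ L
n=2: can move to 1, which is L ⇒ W
n=3: the only move is to 2(W), a W ⇒ L
n=4: can move to 3, which is L ⇒ W
n=5: moves to 4(W), 0(W); every one is W ⇒ L
n=6: can move to 5, which is L ⇒ W
n=7: moves to 6(W), 2(W), 0(W); every one is W ⇒ L
n=8: can move to 7, which is L ⇒ W
n=9: moves to 8(W), 4(W), 2(W); every one is W ⇒ L
n=10: can move to 9, which is L ⇒ W
n=11: moves to 10(W), 6(W), 4(W); every one is W ⇒ L
n=12: can move to 11, which is L ⇒ W
n=13: moves to 12(W), 8(W), 6(W); every one is W ⇒ L
n=14: can move to 13, which is L ⇒ W
n=15: moves to 14(W), 10(W), 8(W); every one is W ⇒ L
n=16: can move to 15, which is L ⇒ W
n=17: moves to 16(W), 12(W), 10(W); every one is W ⇒ L
n=18: can move to 17, which is L ⇒ W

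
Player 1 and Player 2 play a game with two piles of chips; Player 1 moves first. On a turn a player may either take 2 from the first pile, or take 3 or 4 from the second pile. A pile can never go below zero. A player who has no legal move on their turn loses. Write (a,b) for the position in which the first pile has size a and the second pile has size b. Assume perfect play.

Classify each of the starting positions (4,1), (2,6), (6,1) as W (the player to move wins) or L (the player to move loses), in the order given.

Label each position W (a win for the player to move) or L (a loss). A position with no legal move is L; any other position is W exactly when some move reaches an L, and L when every move reaches a W.
No move ever increases a pile, so every position that can arise here has a ≤ 6 and b ≤ 6; it is enough to label the cells with 0 ≤ a ≤ 6 and 0 ≤ b ≤ 6.
Every move lowers a or b (never raises either), so fill the grid row by row in increasing a, and left to right within a row: each cell's successors are then already labelled.
      b=0  b=1  b=2  b=3  b=4  b=5  b=6
a=0:    L    L    L    W    W    W    W
a=1:    L    L    L    W    W    W    W
a=2:    W    W    W    L    L    L    W
a=3:    W    W    W    L    L    L    W
a=4:    L    L    L    W    W    W    W
a=5:    L    L    L    W    W    W    W
a=6:    W    W    W    L    L    L    W
Cells with no legal move (terminal, hence L): (0,0), (0,1), (0,2), (1,0), (1,1), (1,2).
The remaining L cells, each justified by listing all of its moves:
(2,3): only reaches (0,3)(W), (2,0)(W), all W → L
(2,4): only reaches (0,4)(W), (2,1)(W), (2,0)(W), all W → L
(2,5): only reaches (0,5)(W), (2,2)(W), (2,1)(W), all W → L
(3,3): only reaches (1,3)(W), (3,0)(W), all W → L
(3,4): only reaches (1,4)(W), (3,1)(W), (3,0)(W), all W → L
(3,5): only reaches (1,5)(W), (3,2)(W), (3,1)(W), all W → L
(4,0): only reaches (2,0)(W), which is W → L
(4,1): only reaches (2,1)(W), which is W → L
(4,2): only reaches (2,2)(W), which is W → L
(5,0): only reaches (3,0)(W), which is W → L
(5,1): only reaches (3,1)(W), which is W → L
(5,2): only reaches (3,2)(W), which is W → L
(6,3): only reaches (4,3)(W), (6,0)(W), all W → L
(6,4): only reaches (4,4)(W), (6,1)(W), (6,0)(W), all W → L
(6,5): only reaches (4,5)(W), (6,2)(W), (6,1)(W), all W → L
Every other cell has at least one move into one of the L cells above, so it is W.
(4,1): one of the L cells justified above, so L
(2,6): the move to (2,3) reaches an L cell, so W
(6,1): the move to (4,1) reaches an L cell, so W

(4,1): L, (2,6): W, (6,1): W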